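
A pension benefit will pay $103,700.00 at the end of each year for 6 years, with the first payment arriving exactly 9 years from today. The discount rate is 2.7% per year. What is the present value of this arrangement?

$458,478.90

Ordinary annuity of 6 payments, first payment at period 9.
Periodic rate r = 0.027 per year.
The ordinary-annuity PV formula values the stream one period before the first payment (period 8); discount that back 8 periods:
PV₀ = 103,700 × [1 − (1+r)^−6] / r × (1+r)^−8 = $458,478.90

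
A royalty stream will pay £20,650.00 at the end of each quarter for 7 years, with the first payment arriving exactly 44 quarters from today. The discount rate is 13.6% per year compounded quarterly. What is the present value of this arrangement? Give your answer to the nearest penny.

£87,674.24

Ordinary annuity of 28 payments, first payment at period 44.
Periodic rate r = 0.136/4 per quarter; n is counted in quarters.
The ordinary-annuity PV formula values the stream one period before the first payment (period 43); discount that back 43 periods:
PV₀ = 20,650 × [1 − (1+r)^−28] / r × (1+r)^−43 = £87,674.24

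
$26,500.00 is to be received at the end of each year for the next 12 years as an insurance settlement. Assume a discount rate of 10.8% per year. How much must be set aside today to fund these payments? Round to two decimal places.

This is an ordinary annuity: 12 payments of $26,500.00 at the end of each year.
Periodic rate r = 0.108 per year.
PV = PMT × [(1 − (1+r)^−n)/r] = 26,500 × [1 − (1+r)^−12] / r = $173,699.12

$173,699.12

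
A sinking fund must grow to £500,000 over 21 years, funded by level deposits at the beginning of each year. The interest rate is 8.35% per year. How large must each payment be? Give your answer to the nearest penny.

£8,781.85

Level annuity due; solve FV = PMT × [((1+r)^n − 1)/r] × (1+r) for PMT.
Periodic rate r = 0.0835 per year.
With n = 21: PMT = 500,000 / ([((1+r)^n − 1)/r] × (1+r)) = £8,781.85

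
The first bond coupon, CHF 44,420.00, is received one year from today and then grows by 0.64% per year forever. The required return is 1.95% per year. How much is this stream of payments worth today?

CHF 3,390,839.69

Periodic rate r = 0.0195 per year.
Growing perpetuity (Gordon): PV = PMT₁ / (r − g) = 44,420 / (r − 0.0064) = CHF 3,390,839.69.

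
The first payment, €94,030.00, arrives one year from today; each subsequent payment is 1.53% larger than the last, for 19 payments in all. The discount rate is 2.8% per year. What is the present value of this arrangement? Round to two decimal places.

Periodic rate r = 0.028 per year.
Growing ordinary annuity: PV = PMT₁ × [1 − ((1+g)/(1+r))^n] / (r − g) = 94,030 × [1 − ((1+0.0153)/(1+r))^19] / (r − 0.0153) = €1,557,559.24.

€1,557,559.24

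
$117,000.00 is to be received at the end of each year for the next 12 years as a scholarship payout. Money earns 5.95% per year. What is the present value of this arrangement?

This is an ordinary annuity: 12 payments of $117,000.00 at the end of each year.
Periodic rate r = 0.0595 per year.
PV = PMT × [(1 − (1+r)^−n)/r] = 117,000 × [1 − (1+r)^−12] / r = $983,604.17

$983,604.17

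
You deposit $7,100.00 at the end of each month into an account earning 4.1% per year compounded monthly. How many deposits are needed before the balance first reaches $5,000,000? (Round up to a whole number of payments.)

360 payments

Periodic rate r = 0.041/12 per month; n is counted in months.
Ordinary annuity FV: 5,000,000 = 7,100 × [((1+r)^n − 1)/r].
(1+r)^n = 1 + 5,000,000 × r / 7,100, so n = ln(1 + 5,000,000·r/7,100) / ln(1+r) = 359.32.
Round up to a whole number of payments: n = 360.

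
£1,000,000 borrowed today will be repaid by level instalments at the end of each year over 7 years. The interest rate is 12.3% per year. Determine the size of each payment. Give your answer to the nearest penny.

Level ordinary annuity; solve PV = PMT × [(1 − (1+r)^−n)/r] for PMT.
Periodic rate r = 0.123 per year.
With n = 7: PMT = 1,000,000 / ([(1 − (1+r)^−n)/r]) = £221,206.24

£221,206.24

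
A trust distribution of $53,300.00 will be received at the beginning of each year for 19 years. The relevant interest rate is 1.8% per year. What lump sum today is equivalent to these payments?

$866,606.85

This is an annuity due: 19 payments of $53,300.00 at the beginning of each year.
Periodic rate r = 0.018 per year.
PV = PMT × [(1 − (1+r)^−n)/r] × (1+r) = 53,300 × [1 − (1+r)^−19] / r × (1+r) = $866,606.85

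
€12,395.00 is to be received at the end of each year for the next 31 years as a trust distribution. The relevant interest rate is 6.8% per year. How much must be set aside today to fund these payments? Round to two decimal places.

€158,564.10

This is an ordinary annuity: 31 payments of €12,395.00 at the end of each year.
Periodic rate r = 0.068 per year.
PV = PMT × [(1 − (1+r)^−n)/r] = 12,395 × [1 − (1+r)^−31] / r = €158,564.10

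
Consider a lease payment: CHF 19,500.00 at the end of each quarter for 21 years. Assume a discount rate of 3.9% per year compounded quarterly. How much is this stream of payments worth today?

This is an ordinary annuity: 84 payments of CHF 19,500.00 at the end of each quarter.
Periodic rate r = 0.039/4 per quarter; n is counted in quarters.
PV = PMT × [(1 − (1+r)^−n)/r] = 19,500 × [1 − (1+r)^−84] / r = CHF 1,114,750.68

CHF 1,114,750.68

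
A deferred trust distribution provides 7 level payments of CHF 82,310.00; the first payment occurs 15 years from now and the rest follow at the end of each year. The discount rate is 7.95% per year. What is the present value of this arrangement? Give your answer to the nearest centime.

Ordinary annuity of 7 payments, first payment at period 15.
Periodic rate r = 0.0795 per year.
The ordinary-annuity PV formula values the stream one period before the first payment (period 14); discount that back 14 periods:
PV₀ = 82,310 × [1 − (1+r)^−7] / r × (1+r)^−14 = CHF 147,100.31

CHF 147,100.31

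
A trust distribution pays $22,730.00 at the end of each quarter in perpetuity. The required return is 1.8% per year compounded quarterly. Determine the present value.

Periodic rate r = 0.018/4 per quarter.
Level perpetuity: PV = PMT / r = 22,730 / (0.018/4) = $5,051,111.11.

$5,051,111.11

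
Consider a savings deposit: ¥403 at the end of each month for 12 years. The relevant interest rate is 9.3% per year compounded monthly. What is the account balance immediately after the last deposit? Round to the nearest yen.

¥106,055

This is an ordinary annuity: 144 deposits of ¥403 at the end of each month.
Periodic rate r = 0.093/12 per month; n is counted in months.
FV = PMT × [((1+r)^n − 1)/r] = 403 × [(1+r)^144 − 1] / r = ¥106,055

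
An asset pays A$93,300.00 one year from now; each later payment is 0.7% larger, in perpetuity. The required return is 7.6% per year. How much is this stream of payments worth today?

Periodic rate r = 0.076 per year.
Growing perpetuity (Gordon): PV = PMT₁ / (r − g) = 93,300 / (r − 0.007) = A$1,352,173.91.

A$1,352,173.91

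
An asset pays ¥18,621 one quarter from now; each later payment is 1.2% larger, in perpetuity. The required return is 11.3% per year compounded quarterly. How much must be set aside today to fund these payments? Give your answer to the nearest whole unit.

¥1,145,908

Periodic rate r = 0.113/4 per quarter.
Growing perpetuity (Gordon): PV = PMT₁ / (r − g) = 18,621 / (r − 0.012) = ¥1,145,908.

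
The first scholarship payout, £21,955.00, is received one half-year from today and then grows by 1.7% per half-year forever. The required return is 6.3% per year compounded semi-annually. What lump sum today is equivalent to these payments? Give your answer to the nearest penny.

£1,514,137.93

Periodic rate r = 0.063/2 per half-year.
Growing perpetuity (Gordon): PV = PMT₁ / (r − g) = 21,955 / (r − 0.017) = £1,514,137.93.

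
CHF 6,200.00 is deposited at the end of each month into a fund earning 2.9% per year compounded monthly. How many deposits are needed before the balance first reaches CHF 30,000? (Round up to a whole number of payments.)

5 payments

Periodic rate r = 0.029/12 per month; n is counted in months.
Ordinary annuity FV: 30,000 = 6,200 × [((1+r)^n − 1)/r].
(1+r)^n = 1 + 30,000 × r / 6,200, so n = ln(1 + 30,000·r/6,200) / ln(1+r) = 4.82.
Round up to a whole number of payments: n = 5.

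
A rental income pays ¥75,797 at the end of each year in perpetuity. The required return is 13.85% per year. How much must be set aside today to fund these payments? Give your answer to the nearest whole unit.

¥547,271

Periodic rate r = 0.1385 per year.
Level perpetuity: PV = PMT / r = 75,797 / (0.1385) = ¥547,271.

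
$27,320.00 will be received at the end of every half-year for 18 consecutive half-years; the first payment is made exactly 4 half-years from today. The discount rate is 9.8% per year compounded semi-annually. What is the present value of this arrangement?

$278,838.76

Ordinary annuity of 18 payments, first payment at period 4.
Periodic rate r = 0.098/2 per half-year; n is counted in half-years.
The ordinary-annuity PV formula values the stream one period before the first payment (period 3); discount that back 3 periods:
PV₀ = 27,320 × [1 − (1+r)^−18] / r × (1+r)^−3 = $278,838.76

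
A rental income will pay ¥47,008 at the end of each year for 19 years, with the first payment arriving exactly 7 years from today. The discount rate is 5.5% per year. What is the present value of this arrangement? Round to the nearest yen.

Ordinary annuity of 19 payments, first payment at period 7.
Periodic rate r = 0.055 per year.
The ordinary-annuity PV formula values the stream one period before the first payment (period 6); discount that back 6 periods:
PV₀ = 47,008 × [1 − (1+r)^−19] / r × (1+r)^−6 = ¥395,732

¥395,732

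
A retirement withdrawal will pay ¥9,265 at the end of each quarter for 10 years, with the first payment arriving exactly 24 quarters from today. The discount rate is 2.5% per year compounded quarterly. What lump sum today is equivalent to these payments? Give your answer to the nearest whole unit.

¥283,349

Ordinary annuity of 40 payments, first payment at period 24.
Periodic rate r = 0.025/4 per quarter; n is counted in quarters.
The ordinary-annuity PV formula values the stream one period before the first payment (period 23); discount that back 23 periods:
PV₀ = 9,265 × [1 − (1+r)^−40] / r × (1+r)^−23 = ¥283,349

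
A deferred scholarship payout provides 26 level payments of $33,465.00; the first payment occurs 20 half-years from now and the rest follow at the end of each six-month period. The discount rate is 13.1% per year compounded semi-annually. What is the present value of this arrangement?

$123,643.65

Ordinary annuity of 26 payments, first payment at period 20.
Periodic rate r = 0.131/2 per half-year; n is counted in half-years.
The ordinary-annuity PV formula values the stream one period before the first payment (period 19); discount that back 19 periods:
PV₀ = 33,465 × [1 − (1+r)^−26] / r × (1+r)^−19 = $123,643.65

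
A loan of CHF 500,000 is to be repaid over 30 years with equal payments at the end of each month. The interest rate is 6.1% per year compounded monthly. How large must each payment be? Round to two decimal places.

CHF 3,029.97

Level ordinary annuity; solve PV = PMT × [(1 − (1+r)^−n)/r] for PMT.
Periodic rate r = 0.061/12 per month; n is counted in months.
With n = 360: PMT = 500,000 / ([(1 − (1+r)^−n)/r]) = CHF 3,029.97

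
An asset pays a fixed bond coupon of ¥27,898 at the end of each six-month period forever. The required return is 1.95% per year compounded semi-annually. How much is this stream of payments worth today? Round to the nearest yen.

Periodic rate r = 0.0195/2 per half-year.
Level perpetuity: PV = PMT / r = 27,898 / (0.0195/2) = ¥2,861,333.

¥2,861,333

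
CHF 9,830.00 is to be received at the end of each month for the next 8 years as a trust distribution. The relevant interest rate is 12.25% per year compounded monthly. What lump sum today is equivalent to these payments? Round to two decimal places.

CHF 599,737.15

This is an ordinary annuity: 96 payments of CHF 9,830.00 at the end of each month.
Periodic rate r = 0.1225/12 per month; n is counted in months.
PV = PMT × [(1 − (1+r)^−n)/r] = 9,830 × [1 − (1+r)^−96] / r = CHF 599,737.15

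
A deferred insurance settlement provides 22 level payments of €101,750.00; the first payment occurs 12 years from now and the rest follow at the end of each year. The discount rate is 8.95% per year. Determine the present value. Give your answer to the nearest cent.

Ordinary annuity of 22 payments, first payment at period 12.
Periodic rate r = 0.0895 per year.
The ordinary-annuity PV formula values the stream one period before the first payment (period 11); discount that back 11 periods:
PV₀ = 101,750 × [1 − (1+r)^−22] / r × (1+r)^−11 = €375,628.50

€375,628.50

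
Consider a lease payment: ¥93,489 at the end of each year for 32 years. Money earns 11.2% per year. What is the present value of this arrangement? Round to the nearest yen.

This is an ordinary annuity: 32 payments of ¥93,489 at the end of each year.
Periodic rate r = 0.112 per year.
PV = PMT × [(1 − (1+r)^−n)/r] = 93,489 × [1 − (1+r)^−32] / r = ¥806,786

¥806,786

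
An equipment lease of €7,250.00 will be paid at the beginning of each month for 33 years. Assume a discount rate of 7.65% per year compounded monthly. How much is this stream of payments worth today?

This is an annuity due: 396 payments of €7,250.00 at the beginning of each month.
Periodic rate r = 0.0765/12 per month; n is counted in months.
PV = PMT × [(1 − (1+r)^−n)/r] × (1+r) = 7,250 × [1 − (1+r)^−396] / r × (1+r) = €1,052,094.44

€1,052,094.44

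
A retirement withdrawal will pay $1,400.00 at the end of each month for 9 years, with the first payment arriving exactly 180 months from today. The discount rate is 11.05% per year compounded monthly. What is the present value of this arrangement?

Ordinary annuity of 108 payments, first payment at period 180.
Periodic rate r = 0.1105/12 per month; n is counted in months.
The ordinary-annuity PV formula values the stream one period before the first payment (period 179); discount that back 179 periods:
PV₀ = 1,400 × [1 − (1+r)^−108] / r × (1+r)^−179 = $18,519.02

$18,519.02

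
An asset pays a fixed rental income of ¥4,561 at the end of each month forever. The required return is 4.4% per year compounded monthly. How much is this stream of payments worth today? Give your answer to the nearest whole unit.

¥1,243,909

Periodic rate r = 0.044/12 per month.
Level perpetuity: PV = PMT / r = 4,561 / (0.044/12) = ¥1,243,909.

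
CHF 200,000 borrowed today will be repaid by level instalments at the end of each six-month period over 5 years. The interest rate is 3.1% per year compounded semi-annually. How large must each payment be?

CHF 21,744.32

Level ordinary annuity; solve PV = PMT × [(1 − (1+r)^−n)/r] for PMT.
Periodic rate r = 0.031/2 per half-year; n is counted in half-years.
With n = 10: PMT = 200,000 / ([(1 − (1+r)^−n)/r]) = CHF 21,744.32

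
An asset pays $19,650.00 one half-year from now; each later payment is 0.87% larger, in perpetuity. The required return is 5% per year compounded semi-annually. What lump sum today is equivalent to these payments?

Periodic rate r = 0.05/2 per half-year.
Growing perpetuity (Gordon): PV = PMT₁ / (r − g) = 19,650 / (r − 0.0087) = $1,205,521.47.

$1,205,521.47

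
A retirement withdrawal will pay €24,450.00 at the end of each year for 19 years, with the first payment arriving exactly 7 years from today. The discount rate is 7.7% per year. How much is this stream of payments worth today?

Ordinary annuity of 19 payments, first payment at period 7.
Periodic rate r = 0.077 per year.
The ordinary-annuity PV formula values the stream one period before the first payment (period 6); discount that back 6 periods:
PV₀ = 24,450 × [1 − (1+r)^−19] / r × (1+r)^−6 = €153,762.49

€153,762.49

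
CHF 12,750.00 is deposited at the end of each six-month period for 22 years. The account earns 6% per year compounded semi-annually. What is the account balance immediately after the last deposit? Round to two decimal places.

CHF 1,135,367.22

This is an ordinary annuity: 44 deposits of CHF 12,750.00 at the end of each six-month period.
Periodic rate r = 0.06/2 per half-year; n is counted in half-years.
FV = PMT × [((1+r)^n − 1)/r] = 12,750 × [(1+r)^44 − 1] / r = CHF 1,135,367.22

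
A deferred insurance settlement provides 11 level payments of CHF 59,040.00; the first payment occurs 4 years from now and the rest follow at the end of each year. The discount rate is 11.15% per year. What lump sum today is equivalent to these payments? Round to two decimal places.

Ordinary annuity of 11 payments, first payment at period 4.
Periodic rate r = 0.1115 per year.
The ordinary-annuity PV formula values the stream one period before the first payment (period 3); discount that back 3 periods:
PV₀ = 59,040 × [1 − (1+r)^−11] / r × (1+r)^−3 = CHF 265,063.22

CHF 265,063.22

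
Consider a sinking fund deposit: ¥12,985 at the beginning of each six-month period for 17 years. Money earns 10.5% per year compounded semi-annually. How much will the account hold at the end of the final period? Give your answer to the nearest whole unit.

This is an annuity due: 34 deposits of ¥12,985 at the beginning of each six-month period.
Periodic rate r = 0.105/2 per half-year; n is counted in half-years.
FV = PMT × [((1+r)^n − 1)/r] × (1+r) = 12,985 × [(1+r)^34 − 1] / r × (1+r) = ¥1,222,392

¥1,222,392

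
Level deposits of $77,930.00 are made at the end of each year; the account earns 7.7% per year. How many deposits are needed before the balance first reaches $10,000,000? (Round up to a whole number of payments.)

33 payments

Periodic rate r = 0.077 per year.
Ordinary annuity FV: 10,000,000 = 77,930 × [((1+r)^n − 1)/r].
(1+r)^n = 1 + 10,000,000 × r / 77,930, so n = ln(1 + 10,000,000·r/77,930) / ln(1+r) = 32.18.
Round up to a whole number of payments: n = 33.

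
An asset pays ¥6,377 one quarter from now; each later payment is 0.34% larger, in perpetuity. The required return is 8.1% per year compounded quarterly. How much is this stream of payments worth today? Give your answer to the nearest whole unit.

¥378,457

Periodic rate r = 0.081/4 per quarter.
Growing perpetuity (Gordon): PV = PMT₁ / (r − g) = 6,377 / (r − 0.0034) = ¥378,457.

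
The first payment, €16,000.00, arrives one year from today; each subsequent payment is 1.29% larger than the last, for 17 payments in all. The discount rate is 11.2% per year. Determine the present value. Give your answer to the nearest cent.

€128,423.98

Periodic rate r = 0.112 per year.
Growing ordinary annuity: PV = PMT₁ × [1 − ((1+g)/(1+r))^n] / (r − g) = 16,000 × [1 − ((1+0.0129)/(1+r))^17] / (r − 0.0129) = €128,423.98.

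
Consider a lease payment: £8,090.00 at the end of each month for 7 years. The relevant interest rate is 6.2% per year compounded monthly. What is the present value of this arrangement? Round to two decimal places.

£550,167.10

This is an ordinary annuity: 84 payments of £8,090.00 at the end of each month.
Periodic rate r = 0.062/12 per month; n is counted in months.
PV = PMT × [(1 − (1+r)^−n)/r] = 8,090 × [1 − (1+r)^−84] / r = £550,167.10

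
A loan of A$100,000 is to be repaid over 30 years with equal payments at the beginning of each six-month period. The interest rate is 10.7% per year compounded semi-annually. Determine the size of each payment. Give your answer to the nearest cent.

A$5,311.18

Level annuity due; solve PV = PMT × [(1 − (1+r)^−n)/r] × (1+r) for PMT.
Periodic rate r = 0.107/2 per half-year; n is counted in half-years.
With n = 60: PMT = 100,000 / ([(1 − (1+r)^−n)/r] × (1+r)) = A$5,311.18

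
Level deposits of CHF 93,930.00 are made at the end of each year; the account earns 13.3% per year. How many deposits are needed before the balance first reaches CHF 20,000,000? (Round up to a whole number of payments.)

28 payments

Periodic rate r = 0.133 per year.
Ordinary annuity FV: 20,000,000 = 93,930 × [((1+r)^n − 1)/r].
(1+r)^n = 1 + 20,000,000 × r / 93,930, so n = ln(1 + 20,000,000·r/93,930) / ln(1+r) = 27.05.
Round up to a whole number of payments: n = 28.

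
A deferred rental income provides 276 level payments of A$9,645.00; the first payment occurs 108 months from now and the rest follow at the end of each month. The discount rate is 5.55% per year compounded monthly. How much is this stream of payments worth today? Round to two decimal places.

Ordinary annuity of 276 payments, first payment at period 108.
Periodic rate r = 0.0555/12 per month; n is counted in months.
The ordinary-annuity PV formula values the stream one period before the first payment (period 107); discount that back 107 periods:
PV₀ = 9,645 × [1 − (1+r)^−276] / r × (1+r)^−107 = A$916,635.86

A$916,635.86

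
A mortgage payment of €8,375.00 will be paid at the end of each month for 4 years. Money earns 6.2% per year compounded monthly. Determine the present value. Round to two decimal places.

€355,221.57

This is an ordinary annuity: 48 payments of €8,375.00 at the end of each month.
Periodic rate r = 0.062/12 per month; n is counted in months.
PV = PMT × [(1 − (1+r)^−n)/r] = 8,375 × [1 − (1+r)^−48] / r = €355,221.57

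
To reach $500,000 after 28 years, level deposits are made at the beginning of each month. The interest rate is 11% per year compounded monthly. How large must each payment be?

$222.03

Level annuity due; solve FV = PMT × [((1+r)^n − 1)/r] × (1+r) for PMT.
Periodic rate r = 0.11/12 per month; n is counted in months.
With n = 336: PMT = 500,000 / ([((1+r)^n − 1)/r] × (1+r)) = $222.03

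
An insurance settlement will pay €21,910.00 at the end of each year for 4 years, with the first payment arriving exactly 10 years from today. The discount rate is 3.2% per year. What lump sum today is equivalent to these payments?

€61,045.71

Ordinary annuity of 4 payments, first payment at period 10.
Periodic rate r = 0.032 per year.
The ordinary-annuity PV formula values the stream one period before the first payment (period 9); discount that back 9 periods:
PV₀ = 21,910 × [1 − (1+r)^−4] / r × (1+r)^−9 = €61,045.71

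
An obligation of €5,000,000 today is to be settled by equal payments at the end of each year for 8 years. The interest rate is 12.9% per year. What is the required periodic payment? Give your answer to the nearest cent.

€1,038,369.07

Level ordinary annuity; solve PV = PMT × [(1 − (1+r)^−n)/r] for PMT.
Periodic rate r = 0.129 per year.
With n = 8: PMT = 5,000,000 / ([(1 − (1+r)^−n)/r]) = €1,038,369.07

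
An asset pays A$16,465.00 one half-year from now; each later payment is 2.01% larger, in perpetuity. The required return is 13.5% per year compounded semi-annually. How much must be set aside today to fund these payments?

A$347,362.87

Periodic rate r = 0.135/2 per half-year.
Growing perpetuity (Gordon): PV = PMT₁ / (r − g) = 16,465 / (r − 0.0201) = A$347,362.87.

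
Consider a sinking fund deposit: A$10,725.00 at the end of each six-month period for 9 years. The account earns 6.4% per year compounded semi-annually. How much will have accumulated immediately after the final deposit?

This is an ordinary annuity: 18 deposits of A$10,725.00 at the end of each six-month period.
Periodic rate r = 0.064/2 per half-year; n is counted in half-years.
FV = PMT × [((1+r)^n − 1)/r] = 10,725 × [(1+r)^18 − 1] / r = A$255,700.05

A$255,700.05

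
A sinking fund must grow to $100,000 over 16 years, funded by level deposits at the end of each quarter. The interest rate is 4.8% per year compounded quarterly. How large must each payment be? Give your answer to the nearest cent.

$1,047.47

Level ordinary annuity; solve FV = PMT × [((1+r)^n − 1)/r] for PMT.
Periodic rate r = 0.048/4 per quarter; n is counted in quarters.
With n = 64: PMT = 100,000 / ([((1+r)^n − 1)/r]) = $1,047.47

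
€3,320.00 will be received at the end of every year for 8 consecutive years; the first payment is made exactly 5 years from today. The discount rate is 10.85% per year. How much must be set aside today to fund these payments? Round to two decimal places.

Ordinary annuity of 8 payments, first payment at period 5.
Periodic rate r = 0.1085 per year.
The ordinary-annuity PV formula values the stream one period before the first payment (period 4); discount that back 4 periods:
PV₀ = 3,320 × [1 − (1+r)^−8] / r × (1+r)^−4 = €11,376.33

€11,376.33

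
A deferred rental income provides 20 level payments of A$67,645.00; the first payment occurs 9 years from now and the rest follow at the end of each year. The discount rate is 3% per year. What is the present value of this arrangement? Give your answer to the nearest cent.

A$794,451.02

Ordinary annuity of 20 payments, first payment at period 9.
Periodic rate r = 0.03 per year.
The ordinary-annuity PV formula values the stream one period before the first payment (period 8); discount that back 8 periods:
PV₀ = 67,645 × [1 − (1+r)^−20] / r × (1+r)^−8 = A$794,451.02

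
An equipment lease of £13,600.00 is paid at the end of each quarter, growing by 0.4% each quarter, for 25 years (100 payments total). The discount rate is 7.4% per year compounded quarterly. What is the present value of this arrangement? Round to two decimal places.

£714,348.00

Periodic rate r = 0.074/4 per quarter; n is counted in quarters.
Growing ordinary annuity: PV = PMT₁ × [1 − ((1+g)/(1+r))^n] / (r − g) = 13,600 × [1 − ((1+0.004)/(1+r))^100] / (r − 0.004) = £714,348.00.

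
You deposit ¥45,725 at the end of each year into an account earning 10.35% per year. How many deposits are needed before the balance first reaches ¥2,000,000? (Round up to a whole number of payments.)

18 payments

Periodic rate r = 0.1035 per year.
Ordinary annuity FV: 2,000,000 = 45,725 × [((1+r)^n − 1)/r].
(1+r)^n = 1 + 2,000,000 × r / 45,725, so n = ln(1 + 2,000,000·r/45,725) / ln(1+r) = 17.36.
Round up to a whole number of payments: n = 18.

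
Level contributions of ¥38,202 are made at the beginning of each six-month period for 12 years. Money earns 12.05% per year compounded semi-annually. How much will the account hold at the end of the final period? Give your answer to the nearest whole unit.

This is an annuity due: 24 deposits of ¥38,202 at the beginning of each six-month period.
Periodic rate r = 0.1205/2 per half-year; n is counted in half-years.
FV = PMT × [((1+r)^n − 1)/r] × (1+r) = 38,202 × [(1+r)^24 − 1] / r × (1+r) = ¥2,065,126

¥2,065,126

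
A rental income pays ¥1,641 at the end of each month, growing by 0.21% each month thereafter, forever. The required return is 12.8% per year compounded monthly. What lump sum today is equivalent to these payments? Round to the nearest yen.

¥191,556

Periodic rate r = 0.128/12 per month.
Growing perpetuity (Gordon): PV = PMT₁ / (r − g) = 1,641 / (r − 0.0021) = ¥191,556.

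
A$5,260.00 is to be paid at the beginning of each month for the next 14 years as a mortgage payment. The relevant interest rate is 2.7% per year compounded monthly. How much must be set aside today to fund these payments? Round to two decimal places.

A$736,834.96

This is an annuity due: 168 payments of A$5,260.00 at the beginning of each month.
Periodic rate r = 0.027/12 per month; n is counted in months.
PV = PMT × [(1 − (1+r)^−n)/r] × (1+r) = 5,260 × [1 − (1+r)^−168] / r × (1+r) = A$736,834.96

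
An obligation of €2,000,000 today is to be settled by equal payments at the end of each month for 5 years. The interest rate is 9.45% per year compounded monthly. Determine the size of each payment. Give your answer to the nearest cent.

Level ordinary annuity; solve PV = PMT × [(1 − (1+r)^−n)/r] for PMT.
Periodic rate r = 0.0945/12 per month; n is counted in months.
With n = 60: PMT = 2,000,000 / ([(1 − (1+r)^−n)/r]) = €41,954.87

€41,954.87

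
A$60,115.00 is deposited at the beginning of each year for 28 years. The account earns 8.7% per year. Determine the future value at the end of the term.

A$7,013,531.05

This is an annuity due: 28 deposits of A$60,115.00 at the beginning of each year.
Periodic rate r = 0.087 per year.
FV = PMT × [((1+r)^n − 1)/r] × (1+r) = 60,115 × [(1+r)^28 − 1] / r × (1+r) = A$7,013,531.05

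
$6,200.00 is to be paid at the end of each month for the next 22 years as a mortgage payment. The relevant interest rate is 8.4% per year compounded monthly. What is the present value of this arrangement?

This is an ordinary annuity: 264 payments of $6,200.00 at the end of each month.
Periodic rate r = 0.084/12 per month; n is counted in months.
PV = PMT × [(1 − (1+r)^−n)/r] = 6,200 × [1 − (1+r)^−264] / r = $745,266.98

$745,266.98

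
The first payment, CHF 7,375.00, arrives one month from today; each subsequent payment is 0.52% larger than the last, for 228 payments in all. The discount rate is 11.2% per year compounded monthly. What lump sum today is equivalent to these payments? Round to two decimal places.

Periodic rate r = 0.112/12 per month; n is counted in months.
Growing ordinary annuity: PV = PMT₁ × [1 − ((1+g)/(1+r))^n] / (r − g) = 7,375 × [1 − ((1+0.0052)/(1+r))^228] / (r − 0.0052) = CHF 1,084,215.35.

CHF 1,084,215.35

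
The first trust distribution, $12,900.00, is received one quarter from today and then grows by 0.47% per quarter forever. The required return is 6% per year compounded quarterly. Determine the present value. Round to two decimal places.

$1,252,427.18

Periodic rate r = 0.06/4 per quarter.
Growing perpetuity (Gordon): PV = PMT₁ / (r − g) = 12,900 / (r − 0.0047) = $1,252,427.18.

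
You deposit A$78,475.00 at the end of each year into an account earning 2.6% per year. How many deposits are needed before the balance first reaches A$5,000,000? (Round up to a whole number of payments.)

Periodic rate r = 0.026 per year.
Ordinary annuity FV: 5,000,000 = 78,475 × [((1+r)^n − 1)/r].
(1+r)^n = 1 + 5,000,000 × r / 78,475, so n = ln(1 + 5,000,000·r/78,475) / ln(1+r) = 38.06.
Round up to a whole number of payments: n = 39.

39 payments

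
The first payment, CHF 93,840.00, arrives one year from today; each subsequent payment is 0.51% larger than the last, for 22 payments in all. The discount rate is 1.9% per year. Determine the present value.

Periodic rate r = 0.019 per year.
Growing ordinary annuity: PV = PMT₁ × [1 − ((1+g)/(1+r))^n] / (r − g) = 93,840 × [1 − ((1+0.0051)/(1+r))^22] / (r − 0.0051) = CHF 1,760,566.54.

CHF 1,760,566.54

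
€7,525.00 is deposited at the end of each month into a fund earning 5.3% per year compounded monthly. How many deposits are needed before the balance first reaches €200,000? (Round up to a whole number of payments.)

26 payments

Periodic rate r = 0.053/12 per month; n is counted in months.
Ordinary annuity FV: 200,000 = 7,525 × [((1+r)^n − 1)/r].
(1+r)^n = 1 + 200,000 × r / 7,525, so n = ln(1 + 200,000·r/7,525) / ln(1+r) = 25.19.
Round up to a whole number of payments: n = 26.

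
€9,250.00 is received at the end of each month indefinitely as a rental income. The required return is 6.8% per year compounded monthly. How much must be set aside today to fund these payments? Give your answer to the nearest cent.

€1,632,352.94

Periodic rate r = 0.068/12 per month.
Level perpetuity: PV = PMT / r = 9,250 / (0.068/12) = €1,632,352.94.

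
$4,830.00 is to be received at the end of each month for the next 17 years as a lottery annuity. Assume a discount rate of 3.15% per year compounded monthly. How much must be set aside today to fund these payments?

This is an ordinary annuity: 204 payments of $4,830.00 at the end of each month.
Periodic rate r = 0.0315/12 per month; n is counted in months.
PV = PMT × [(1 − (1+r)^−n)/r] = 4,830 × [1 − (1+r)^−204] / r = $762,151.22

$762,151.22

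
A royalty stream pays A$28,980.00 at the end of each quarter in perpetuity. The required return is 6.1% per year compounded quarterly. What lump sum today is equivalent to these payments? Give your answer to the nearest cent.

Periodic rate r = 0.061/4 per quarter.
Level perpetuity: PV = PMT / r = 28,980 / (0.061/4) = A$1,900,327.87.

A$1,900,327.87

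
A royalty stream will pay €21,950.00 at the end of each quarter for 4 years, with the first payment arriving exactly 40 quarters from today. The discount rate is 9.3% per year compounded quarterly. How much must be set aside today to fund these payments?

Ordinary annuity of 16 payments, first payment at period 40.
Periodic rate r = 0.093/4 per quarter; n is counted in quarters.
The ordinary-annuity PV formula values the stream one period before the first payment (period 39); discount that back 39 periods:
PV₀ = 21,950 × [1 − (1+r)^−16] / r × (1+r)^−39 = €118,537.58

€118,537.58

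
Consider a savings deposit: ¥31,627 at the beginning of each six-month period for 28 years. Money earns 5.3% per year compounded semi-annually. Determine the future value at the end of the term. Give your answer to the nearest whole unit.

¥4,074,860

This is an annuity due: 56 deposits of ¥31,627 at the beginning of each six-month period.
Periodic rate r = 0.053/2 per half-year; n is counted in half-years.
FV = PMT × [((1+r)^n − 1)/r] × (1+r) = 31,627 × [(1+r)^56 − 1] / r × (1+r) = ¥4,074,860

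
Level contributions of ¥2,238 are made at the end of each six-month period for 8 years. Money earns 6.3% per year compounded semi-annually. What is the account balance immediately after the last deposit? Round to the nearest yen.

¥45,649

This is an ordinary annuity: 16 deposits of ¥2,238 at the end of each six-month period.
Periodic rate r = 0.063/2 per half-year; n is counted in half-years.
FV = PMT × [((1+r)^n − 1)/r] = 2,238 × [(1+r)^16 − 1] / r = ¥45,649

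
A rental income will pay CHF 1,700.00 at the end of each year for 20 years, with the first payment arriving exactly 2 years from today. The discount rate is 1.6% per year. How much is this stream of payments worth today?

CHF 28,445.85

Ordinary annuity of 20 payments, first payment at period 2.
Periodic rate r = 0.016 per year.
The ordinary-annuity PV formula values the stream one period before the first payment (period 1); discount that back 1 periods:
PV₀ = 1,700 × [1 − (1+r)^−20] / r × (1+r)^−1 = CHF 28,445.85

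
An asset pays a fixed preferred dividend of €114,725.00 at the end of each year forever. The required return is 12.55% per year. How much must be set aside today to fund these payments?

Periodic rate r = 0.1255 per year.
Level perpetuity: PV = PMT / r = 114,725 / (0.1255) = €914,143.43.

€914,143.43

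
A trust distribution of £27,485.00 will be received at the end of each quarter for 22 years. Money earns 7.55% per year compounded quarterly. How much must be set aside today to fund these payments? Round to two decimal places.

This is an ordinary annuity: 88 payments of £27,485.00 at the end of each quarter.
Periodic rate r = 0.0755/4 per quarter; n is counted in quarters.
PV = PMT × [(1 − (1+r)^−n)/r] = 27,485 × [1 − (1+r)^−88] / r = £1,175,247.75

£1,175,247.75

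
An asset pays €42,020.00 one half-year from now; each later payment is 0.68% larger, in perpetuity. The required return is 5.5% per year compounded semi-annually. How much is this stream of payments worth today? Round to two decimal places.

€2,029,951.69

Periodic rate r = 0.055/2 per half-year.
Growing perpetuity (Gordon): PV = PMT₁ / (r − g) = 42,020 / (r − 0.0068) = €2,029,951.69.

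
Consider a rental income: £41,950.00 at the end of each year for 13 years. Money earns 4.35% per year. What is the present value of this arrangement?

£409,945.36

This is an ordinary annuity: 13 payments of £41,950.00 at the end of each year.
Periodic rate r = 0.0435 per year.
PV = PMT × [(1 − (1+r)^−n)/r] = 41,950 × [1 − (1+r)^−13] / r = £409,945.36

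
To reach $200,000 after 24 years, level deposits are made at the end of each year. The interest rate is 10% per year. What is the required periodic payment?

$2,259.96

Level ordinary annuity; solve FV = PMT × [((1+r)^n − 1)/r] for PMT.
Periodic rate r = 0.1 per year.
With n = 24: PMT = 200,000 / ([((1+r)^n − 1)/r]) = $2,259.96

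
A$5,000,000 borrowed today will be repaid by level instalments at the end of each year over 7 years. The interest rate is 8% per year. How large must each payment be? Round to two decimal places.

Level ordinary annuity; solve PV = PMT × [(1 − (1+r)^−n)/r] for PMT.
Periodic rate r = 0.08 per year.
With n = 7: PMT = 5,000,000 / ([(1 − (1+r)^−n)/r]) = A$960,362.01

A$960,362.01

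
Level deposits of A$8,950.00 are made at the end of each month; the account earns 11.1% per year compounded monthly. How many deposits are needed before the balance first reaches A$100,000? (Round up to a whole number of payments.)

Periodic rate r = 0.111/12 per month; n is counted in months.
Ordinary annuity FV: 100,000 = 8,950 × [((1+r)^n − 1)/r].
(1+r)^n = 1 + 100,000 × r / 8,950, so n = ln(1 + 100,000·r/8,950) / ln(1+r) = 10.68.
Round up to a whole number of payments: n = 11.

11 payments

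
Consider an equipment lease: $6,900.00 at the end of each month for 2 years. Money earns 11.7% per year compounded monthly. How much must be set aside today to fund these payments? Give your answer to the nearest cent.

This is an ordinary annuity: 24 payments of $6,900.00 at the end of each month.
Periodic rate r = 0.117/12 per month; n is counted in months.
PV = PMT × [(1 − (1+r)^−n)/r] = 6,900 × [1 − (1+r)^−24] / r = $147,016.53

$147,016.53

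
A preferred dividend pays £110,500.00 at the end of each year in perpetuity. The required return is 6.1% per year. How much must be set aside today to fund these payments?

£1,811,475.41

Periodic rate r = 0.061 per year.
Level perpetuity: PV = PMT / r = 110,500 / (0.061) = £1,811,475.41.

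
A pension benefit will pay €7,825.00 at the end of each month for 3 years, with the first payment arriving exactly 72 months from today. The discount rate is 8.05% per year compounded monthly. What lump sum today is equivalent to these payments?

Ordinary annuity of 36 payments, first payment at period 72.
Periodic rate r = 0.0805/12 per month; n is counted in months.
The ordinary-annuity PV formula values the stream one period before the first payment (period 71); discount that back 71 periods:
PV₀ = 7,825 × [1 − (1+r)^−36] / r × (1+r)^−71 = €155,222.97

€155,222.97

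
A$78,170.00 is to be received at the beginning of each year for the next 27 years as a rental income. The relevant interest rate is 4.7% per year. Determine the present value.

This is an annuity due: 27 payments of A$78,170.00 at the beginning of each year.
Periodic rate r = 0.047 per year.
PV = PMT × [(1 − (1+r)^−n)/r] × (1+r) = 78,170 × [1 − (1+r)^−27] / r × (1+r) = A$1,237,479.85

A$1,237,479.85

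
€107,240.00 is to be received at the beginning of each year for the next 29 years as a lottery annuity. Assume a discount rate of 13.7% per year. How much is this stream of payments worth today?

This is an annuity due: 29 payments of €107,240.00 at the beginning of each year.
Periodic rate r = 0.137 per year.
PV = PMT × [(1 − (1+r)^−n)/r] × (1+r) = 107,240 × [1 − (1+r)^−29] / r × (1+r) = €868,518.44

€868,518.44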